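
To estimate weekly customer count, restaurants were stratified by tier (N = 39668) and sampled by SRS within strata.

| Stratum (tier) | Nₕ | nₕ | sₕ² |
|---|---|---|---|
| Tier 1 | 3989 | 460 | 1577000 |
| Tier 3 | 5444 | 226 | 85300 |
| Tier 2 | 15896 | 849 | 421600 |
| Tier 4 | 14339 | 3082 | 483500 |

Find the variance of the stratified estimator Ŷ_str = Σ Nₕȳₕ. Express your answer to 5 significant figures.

2.0308 × 10^11

Var(Ŷ_str) = Σₕ Nₕ²(1 − fₕ)sₕ²/nₕ.
Tier 1: 3989²·(1 − 460/3989)·1577000/460 = 4.8260249 × 10^10.
Tier 3: 5444²·(1 − 226/5444)·85300/226 = 1.0721679 × 10^10.
Tier 2: 15896²·(1 − 849/15896)·421600/849 = 1.1877654 × 10^11.
Tier 4: 14339²·(1 − 3082/14339)·483500/3082 = 2.532243 × 10^10.
Sum = 2.030809 × 10^11.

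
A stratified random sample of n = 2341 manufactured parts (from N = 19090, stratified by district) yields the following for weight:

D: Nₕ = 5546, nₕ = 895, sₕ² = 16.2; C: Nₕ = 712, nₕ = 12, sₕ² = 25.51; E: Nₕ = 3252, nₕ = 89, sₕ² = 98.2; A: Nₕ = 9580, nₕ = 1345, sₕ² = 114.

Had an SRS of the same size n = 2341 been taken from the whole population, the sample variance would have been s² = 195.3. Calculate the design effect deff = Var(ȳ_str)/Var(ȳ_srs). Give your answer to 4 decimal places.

Var(ȳ_str) = Σ Wₕ²(1−fₕ)sₕ²/nₕ with Wₕ = Nₕ/19090:
  D: (5546/19090)²·(1−895/5546)·16.2/895 = 0.0012811687
  C: (712/19090)²·(1−12/712)·25.51/12 = 0.0029073371
  E: (3252/19090)²·(1−89/3252)·98.2/89 = 0.031142922
  A: (9580/19090)²·(1−1345/9580)·114/1345 = 0.018348469
  → Var(ȳ_str) = 0.053679897.
Var(ȳ_srs) = (1 − 2341/19090)·195.3/2341 = 0.073195399.
deff = 0.053679897 / 0.073195399 = 0.7334.

0.7334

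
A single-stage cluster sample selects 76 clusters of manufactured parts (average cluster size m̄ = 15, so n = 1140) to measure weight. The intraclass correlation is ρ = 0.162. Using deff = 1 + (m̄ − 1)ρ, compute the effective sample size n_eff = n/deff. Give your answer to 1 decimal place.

deff = 1 + (15 − 1)·0.162 = 1 + 2.268 = 3.268.
n_eff = 1140 / 3.268 = 348.8.

348.8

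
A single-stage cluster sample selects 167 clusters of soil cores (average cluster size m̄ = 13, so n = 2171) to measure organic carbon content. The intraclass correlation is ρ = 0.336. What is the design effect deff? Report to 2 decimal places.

deff = 1 + (13 − 1)·0.336 = 1 + 4.032 = 5.032.

5.03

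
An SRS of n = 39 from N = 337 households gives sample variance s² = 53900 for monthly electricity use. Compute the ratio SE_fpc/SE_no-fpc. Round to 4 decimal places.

f = n/N = 39/337 = 0.11572700.
SE_no-fpc = √(s²/n) = 37.17595; SE_fpc = √((1−f)s²/n) = 34.958699.
Ratio = √(1−f) = 0.94035791.

0.9404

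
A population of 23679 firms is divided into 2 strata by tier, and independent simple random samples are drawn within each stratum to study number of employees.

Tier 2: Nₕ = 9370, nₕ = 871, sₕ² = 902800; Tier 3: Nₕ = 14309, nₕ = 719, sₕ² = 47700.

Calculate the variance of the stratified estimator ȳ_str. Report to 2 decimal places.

Var(ȳ_str) = Σₕ Wₕ²(1 − fₕ)sₕ²/nₕ with Wₕ = Nₕ/N, N = 23679.
Tier 2: Wₕ = 0.39570928; term = 0.39570928²·(1 − 0.09295624)·902800/871 = 147.21569.
Tier 3: Wₕ = 0.60429072; term = 0.60429072²·(1 − 0.05024810)·47700/719 = 23.00867.
Sum = 170.22436.

170.22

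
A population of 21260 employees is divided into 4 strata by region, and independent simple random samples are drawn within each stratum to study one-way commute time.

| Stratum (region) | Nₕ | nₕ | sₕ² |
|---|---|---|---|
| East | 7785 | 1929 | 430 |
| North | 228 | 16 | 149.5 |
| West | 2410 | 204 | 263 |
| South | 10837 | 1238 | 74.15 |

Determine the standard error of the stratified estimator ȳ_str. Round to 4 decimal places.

Var(ȳ_str) = Σₕ Wₕ²(1 − fₕ)sₕ²/nₕ with Wₕ = Nₕ/N, N = 21260.
East: Wₕ = 0.36618062; term = 0.36618062²·(1 − 0.24778420)·430/1929 = 0.022483783.
North: Wₕ = 0.01072437; term = 0.01072437²·(1 − 0.07017544)·149.5/16 = 9.9922985 × 10^-4.
West: Wₕ = 0.11335842; term = 0.11335842²·(1 − 0.08464730)·263/204 = 0.015164274.
South: Wₕ = 0.50973659; term = 0.50973659²·(1 − 0.11423826)·74.15/1238 = 0.013784755.
Sum = 0.052432042.
SE = √(0.052432042) = 0.2290.

0.2290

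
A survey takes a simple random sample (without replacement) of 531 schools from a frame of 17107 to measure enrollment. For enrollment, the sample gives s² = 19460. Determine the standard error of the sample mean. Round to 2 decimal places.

Under SRS without replacement, Var(ȳ) = (1 − f)·s²/n with f = n/N = 531/17107 = 0.03103993.
Var(ȳ) = (1 − 0.03103993)·19460/531 = 0.96896007·36.647834 = 35.510288.
SE(ȳ) = √(35.510288) = 5.96.

5.96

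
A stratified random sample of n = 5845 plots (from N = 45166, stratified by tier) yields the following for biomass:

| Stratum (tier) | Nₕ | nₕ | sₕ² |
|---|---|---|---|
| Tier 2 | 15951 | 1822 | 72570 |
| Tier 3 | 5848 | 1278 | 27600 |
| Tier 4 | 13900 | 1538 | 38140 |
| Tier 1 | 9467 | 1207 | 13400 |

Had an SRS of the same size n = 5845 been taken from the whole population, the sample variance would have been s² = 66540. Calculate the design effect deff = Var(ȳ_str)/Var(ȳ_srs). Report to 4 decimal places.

Var(ȳ_str) = Σ Wₕ²(1−fₕ)sₕ²/nₕ with Wₕ = Nₕ/45166:
  Tier 2: (15951/45166)²·(1−1822/15951)·72570/1822 = 4.4003258
  Tier 3: (5848/45166)²·(1−1278/5848)·27600/1278 = 0.2829297
  Tier 4: (13900/45166)²·(1−1538/13900)·38140/1538 = 2.0888374
  Tier 1: (9467/45166)²·(1−1207/9467)·13400/1207 = 0.42556577
  → Var(ȳ_str) = 7.1976587.
Var(ȳ_srs) = (1 − 5845/45166)·66540/5845 = 9.9108569.
deff = 7.1976587 / 9.9108569 = 0.7262.

0.7262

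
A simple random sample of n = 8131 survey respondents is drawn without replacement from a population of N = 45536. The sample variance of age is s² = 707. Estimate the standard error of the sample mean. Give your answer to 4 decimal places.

Under SRS without replacement, Var(ȳ) = (1 − f)·s²/n with f = n/N = 8131/45536 = 0.17856202.
Var(ȳ) = (1 − 0.17856202)·707/8131 = 0.82143798·0.086951175 = 0.071424997.
SE(ȳ) = √(0.071424997) = 0.2673.

0.2673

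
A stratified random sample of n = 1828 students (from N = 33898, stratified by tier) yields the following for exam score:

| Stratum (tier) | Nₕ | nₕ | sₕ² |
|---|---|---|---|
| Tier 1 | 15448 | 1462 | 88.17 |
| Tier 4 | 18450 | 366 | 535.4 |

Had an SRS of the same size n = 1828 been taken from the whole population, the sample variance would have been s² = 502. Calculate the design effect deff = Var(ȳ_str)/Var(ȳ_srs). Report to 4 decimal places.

Var(ȳ_str) = Σ Wₕ²(1−fₕ)sₕ²/nₕ with Wₕ = Nₕ/33898:
  Tier 1: (15448/33898)²·(1−1462/15448)·88.17/1462 = 0.011339427
  Tier 4: (18450/33898)²·(1−366/18450)·535.4/366 = 0.42475647
  → Var(ȳ_str) = 0.4360959.
Var(ȳ_srs) = (1 − 1828/33898)·502/1828 = 0.25980793.
deff = 0.4360959 / 0.25980793 = 1.6785.

1.6785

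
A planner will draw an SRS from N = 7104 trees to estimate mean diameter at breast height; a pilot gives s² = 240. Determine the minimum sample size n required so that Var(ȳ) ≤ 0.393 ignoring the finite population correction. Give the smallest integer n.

611

Without fpc, n₀ = s²/D = 240/0.393 = 610.6870.
Rounding up, n = 611.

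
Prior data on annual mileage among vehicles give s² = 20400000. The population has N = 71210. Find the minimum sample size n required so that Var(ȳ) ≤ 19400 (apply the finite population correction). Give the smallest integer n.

1037

Without fpc, n₀ = s²/D = 20400000/19400 = 1051.5464.
With fpc, (1 − n/N)·s²/n ≤ D requires n ≥ n₀/(1 + n₀/N) = 1051.5464/(1 + 1051.5464/71210) = 1036.2443.
Rounding up, n = 1037.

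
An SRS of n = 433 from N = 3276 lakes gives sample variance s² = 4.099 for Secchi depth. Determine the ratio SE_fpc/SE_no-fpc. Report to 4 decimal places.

0.9316

f = n/N = 433/3276 = 0.13217338.
SE_no-fpc = √(s²/n) = 0.097296006; SE_fpc = √((1−f)s²/n) = 0.090638246.
Ratio = √(1−f) = 0.93157212.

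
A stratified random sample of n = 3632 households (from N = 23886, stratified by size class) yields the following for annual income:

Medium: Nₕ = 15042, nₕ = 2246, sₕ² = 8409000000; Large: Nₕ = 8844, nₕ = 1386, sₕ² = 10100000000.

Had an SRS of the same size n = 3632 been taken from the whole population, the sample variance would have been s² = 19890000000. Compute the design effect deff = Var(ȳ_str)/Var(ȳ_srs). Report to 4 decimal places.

0.4534

Var(ȳ_str) = Σ Wₕ²(1−fₕ)sₕ²/nₕ with Wₕ = Nₕ/23886:
  Medium: (15042/23886)²·(1−2246/15042)·8409000000/2246 = 1.2630704 × 10^6
  Large: (8844/23886)²·(1−1386/8844)·10100000000/1386 = 842446.64
  → Var(ȳ_str) = 2.105517 × 10^6.
Var(ȳ_srs) = (1 − 3632/23886)·19890000000/3632 = 4.6436162 × 10^6.
deff = (2.105517 × 10^6) / (4.6436162 × 10^6) = 0.4534.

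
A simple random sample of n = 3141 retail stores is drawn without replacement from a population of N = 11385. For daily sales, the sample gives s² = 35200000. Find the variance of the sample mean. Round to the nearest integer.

Under SRS without replacement, Var(ȳ) = (1 − f)·s²/n with f = n/N = 3141/11385 = 0.27588933.
Var(ȳ) = (1 − 0.27588933)·35200000/3141 = 0.72411067·11206.622 = 8114.8347.

8115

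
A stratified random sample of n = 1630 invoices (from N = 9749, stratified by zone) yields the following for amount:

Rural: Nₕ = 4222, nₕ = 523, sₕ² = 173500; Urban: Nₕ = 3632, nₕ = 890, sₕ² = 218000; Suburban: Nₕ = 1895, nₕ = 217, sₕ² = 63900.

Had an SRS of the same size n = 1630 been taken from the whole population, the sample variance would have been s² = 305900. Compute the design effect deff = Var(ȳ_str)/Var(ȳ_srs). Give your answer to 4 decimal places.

0.5760

Var(ȳ_str) = Σ Wₕ²(1−fₕ)sₕ²/nₕ with Wₕ = Nₕ/9749:
  Rural: (4222/9749)²·(1−523/4222)·173500/523 = 54.510506
  Urban: (3632/9749)²·(1−890/3632)·218000/890 = 25.666085
  Suburban: (1895/9749)²·(1−217/1895)·63900/217 = 9.851949
  → Var(ȳ_str) = 90.02854.
Var(ȳ_srs) = (1 − 1630/9749)·305900/1630 = 156.29113.
deff = 90.02854 / 156.29113 = 0.5760.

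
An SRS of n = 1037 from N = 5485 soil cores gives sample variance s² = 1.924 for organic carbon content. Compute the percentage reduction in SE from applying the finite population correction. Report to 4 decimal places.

f = n/N = 1037/5485 = 0.18906108.
SE_no-fpc = √(s²/n) = 0.043073797; SE_fpc = √((1−f)s²/n) = 0.038788879.
Ratio = √(1−f) = 0.90052147. Reduction = 100·(1 − 0.90052147) = 9.9479%.

9.9479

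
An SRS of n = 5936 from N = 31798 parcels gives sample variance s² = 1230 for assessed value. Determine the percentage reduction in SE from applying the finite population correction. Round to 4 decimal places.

f = n/N = 5936/31798 = 0.18667841.
SE_no-fpc = √(s²/n) = 0.45520352; SE_fpc = √((1−f)s²/n) = 0.41052231.
Ratio = √(1−f) = 0.90184344. Reduction = 100·(1 − 0.90184344) = 9.8157%.

9.8157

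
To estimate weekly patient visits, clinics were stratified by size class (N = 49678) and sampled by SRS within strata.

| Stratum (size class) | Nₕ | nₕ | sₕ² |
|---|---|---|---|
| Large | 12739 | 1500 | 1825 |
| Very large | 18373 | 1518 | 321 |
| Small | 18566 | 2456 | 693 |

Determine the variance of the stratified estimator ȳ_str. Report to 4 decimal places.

0.1313

Var(ȳ_str) = Σₕ Wₕ²(1 − fₕ)sₕ²/nₕ with Wₕ = Nₕ/N, N = 49678.
Large: Wₕ = 0.25643142; term = 0.25643142²·(1 − 0.11774865)·1825/1500 = 0.070584024.
Very large: Wₕ = 0.36984178; term = 0.36984178²·(1 − 0.08262124)·321/1518 = 0.026534682.
Small: Wₕ = 0.37372680; term = 0.37372680²·(1 − 0.13228482)·693/2456 = 0.0341972.
Sum = 0.13131591.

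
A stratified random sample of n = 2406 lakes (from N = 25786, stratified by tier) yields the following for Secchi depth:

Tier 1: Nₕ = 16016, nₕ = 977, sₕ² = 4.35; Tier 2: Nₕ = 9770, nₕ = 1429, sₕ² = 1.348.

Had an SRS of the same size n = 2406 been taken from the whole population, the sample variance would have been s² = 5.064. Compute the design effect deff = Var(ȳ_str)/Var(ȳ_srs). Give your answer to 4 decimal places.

Var(ȳ_str) = Σ Wₕ²(1−fₕ)sₕ²/nₕ with Wₕ = Nₕ/25786:
  Tier 1: (16016/25786)²·(1−977/16016)·4.35/977 = 0.0016128715
  Tier 2: (9770/25786)²·(1−1429/9770)·1.348/1429 = 1.1561186 × 10^-4
  → Var(ȳ_str) = 0.0017284834.
Var(ȳ_srs) = (1 − 2406/25786)·5.064/2406 = 0.0019083525.
deff = 0.0017284834 / 0.0019083525 = 0.9057.

0.9057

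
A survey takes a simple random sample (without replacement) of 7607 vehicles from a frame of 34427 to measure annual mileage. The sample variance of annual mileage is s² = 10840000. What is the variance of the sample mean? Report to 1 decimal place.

Under SRS without replacement, Var(ȳ) = (1 − f)·s²/n with f = n/N = 7607/34427 = 0.22096029.
Var(ȳ) = (1 − 0.22096029)·10840000/7607 = 0.77903971·1425.0033 = 1110.1341.

1110.1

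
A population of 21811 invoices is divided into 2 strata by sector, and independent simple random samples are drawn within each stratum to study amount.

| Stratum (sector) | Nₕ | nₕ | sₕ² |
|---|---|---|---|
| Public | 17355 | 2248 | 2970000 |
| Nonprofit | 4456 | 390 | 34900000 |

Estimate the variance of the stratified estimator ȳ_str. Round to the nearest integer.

Var(ȳ_str) = Σₕ Wₕ²(1 − fₕ)sₕ²/nₕ with Wₕ = Nₕ/N, N = 21811.
Public: Wₕ = 0.79569942; term = 0.79569942²·(1 − 0.12953039)·2970000/2248 = 728.13488.
Nonprofit: Wₕ = 0.20430058; term = 0.20430058²·(1 − 0.08752244)·34900000/390 = 3408.1776.
Sum = 4136.3125.

4136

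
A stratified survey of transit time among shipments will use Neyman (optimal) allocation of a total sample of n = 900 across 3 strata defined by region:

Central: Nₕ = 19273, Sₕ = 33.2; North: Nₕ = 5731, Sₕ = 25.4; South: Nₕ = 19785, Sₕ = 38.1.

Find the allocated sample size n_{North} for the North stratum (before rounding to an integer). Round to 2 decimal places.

85.11

Neyman allocation: nₕ = n·NₕSₕ / Σⱼ NⱼSⱼ.
Σ NⱼSⱼ = 19273·33.2 + 5731·25.4 + 19785·38.1 = 1.5392395 × 10^6.
n_{North} = 900·5731·25.4 / (1.5392395 × 10^6) = 85.11.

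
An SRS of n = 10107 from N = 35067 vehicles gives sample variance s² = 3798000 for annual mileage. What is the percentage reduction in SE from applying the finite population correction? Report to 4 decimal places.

15.6329

f = n/N = 10107/35067 = 0.28821969.
SE_no-fpc = √(s²/n) = 19.385024; SE_fpc = √((1−f)s²/n) = 16.354578.
Ratio = √(1−f) = 0.84367073. Reduction = 100·(1 − 0.84367073) = 15.6329%.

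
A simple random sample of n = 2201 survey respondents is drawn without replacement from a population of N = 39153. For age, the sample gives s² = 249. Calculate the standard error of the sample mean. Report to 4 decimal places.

0.3268

Under SRS without replacement, Var(ȳ) = (1 − f)·s²/n with f = n/N = 2201/39153 = 0.05621536.
Var(ȳ) = (1 − 0.05621536)·249/2201 = 0.94378464·0.1131304 = 0.10677073.
SE(ȳ) = √(0.10677073) = 0.3268.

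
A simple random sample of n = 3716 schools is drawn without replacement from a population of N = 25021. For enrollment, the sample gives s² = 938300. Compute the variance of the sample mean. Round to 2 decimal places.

Under SRS without replacement, Var(ȳ) = (1 − f)·s²/n with f = n/N = 3716/25021 = 0.14851525.
Var(ȳ) = (1 − 0.14851525)·938300/3716 = 0.85148475·252.50269 = 215.00219.

215.00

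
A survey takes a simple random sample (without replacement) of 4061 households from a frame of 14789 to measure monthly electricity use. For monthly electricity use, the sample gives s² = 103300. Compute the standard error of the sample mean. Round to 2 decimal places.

Under SRS without replacement, Var(ȳ) = (1 − f)·s²/n with f = n/N = 4061/14789 = 0.27459598.
Var(ȳ) = (1 − 0.27459598)·103300/4061 = 0.72540402·25.437084 = 18.452163.
SE(ȳ) = √(18.452163) = 4.30.

4.30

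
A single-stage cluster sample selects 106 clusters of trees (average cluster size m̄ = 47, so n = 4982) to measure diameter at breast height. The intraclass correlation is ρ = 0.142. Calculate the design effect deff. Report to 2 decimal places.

deff = 1 + (47 − 1)·0.142 = 1 + 6.532 = 7.532.

7.53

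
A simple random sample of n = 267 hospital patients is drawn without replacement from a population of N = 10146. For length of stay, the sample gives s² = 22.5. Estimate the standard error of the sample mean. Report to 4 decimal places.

0.2864

Under SRS without replacement, Var(ȳ) = (1 − f)·s²/n with f = n/N = 267/10146 = 0.02631579.
Var(ȳ) = (1 − 0.02631579)·22.5/267 = 0.97368421·0.084269663 = 0.08205204.
SE(ȳ) = √(0.08205204) = 0.2864.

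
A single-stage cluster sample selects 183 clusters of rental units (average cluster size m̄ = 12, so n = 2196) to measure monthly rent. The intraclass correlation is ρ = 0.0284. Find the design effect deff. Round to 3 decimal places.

1.312

deff = 1 + (12 − 1)·0.0284 = 1 + 0.3124 = 1.3124.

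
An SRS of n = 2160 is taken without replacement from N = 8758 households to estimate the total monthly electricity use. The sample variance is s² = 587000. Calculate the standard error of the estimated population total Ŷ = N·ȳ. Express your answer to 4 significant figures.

Var(Ŷ) = N²·Var(ȳ) = N²·(1 − n/N)·s²/n.
f = 2160/8758 = 0.24663165; Var(ȳ) = 0.75336835·587000/2160 = 204.73482.
Var(Ŷ) = 8758² · 204.73482 = 1.5703686 × 10^10.
SE(Ŷ) = √(1.5703686 × 10^10) = 125300.

125300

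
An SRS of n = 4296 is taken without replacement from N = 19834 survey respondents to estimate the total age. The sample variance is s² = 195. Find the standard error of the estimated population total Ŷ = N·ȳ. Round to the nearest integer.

Var(Ŷ) = N²·Var(ȳ) = N²·(1 − n/N)·s²/n.
f = 4296/19834 = 0.21659776; Var(ȳ) = 0.78340224·195/4296 = 0.035559459.
Var(Ŷ) = 19834² · 0.035559459 = 1.3988649 × 10^7.
SE(Ŷ) = √(1.3988649 × 10^7) = 3740.

3740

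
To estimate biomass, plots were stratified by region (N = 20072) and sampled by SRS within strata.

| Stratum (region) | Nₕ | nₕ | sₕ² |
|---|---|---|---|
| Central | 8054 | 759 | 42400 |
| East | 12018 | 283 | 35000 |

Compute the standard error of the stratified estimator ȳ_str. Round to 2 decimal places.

7.17

Var(ȳ_str) = Σₕ Wₕ²(1 − fₕ)sₕ²/nₕ with Wₕ = Nₕ/N, N = 20072.
Central: Wₕ = 0.40125548; term = 0.40125548²·(1 − 0.09423889)·42400/759 = 8.1466621.
East: Wₕ = 0.59874452; term = 0.59874452²·(1 − 0.02354801)·35000/283 = 43.292793.
Sum = 51.439455.
SE = √(51.439455) = 7.17.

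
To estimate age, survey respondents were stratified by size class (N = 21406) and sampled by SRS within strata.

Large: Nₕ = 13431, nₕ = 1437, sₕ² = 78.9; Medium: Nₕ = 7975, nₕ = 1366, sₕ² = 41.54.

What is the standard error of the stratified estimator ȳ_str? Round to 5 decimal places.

Var(ȳ_str) = Σₕ Wₕ²(1 − fₕ)sₕ²/nₕ with Wₕ = Nₕ/N, N = 21406.
Large: Wₕ = 0.62744090; term = 0.62744090²·(1 − 0.10699129)·78.9/1437 = 0.019302857.
Medium: Wₕ = 0.37255910; term = 0.37255910²·(1 − 0.17128527)·41.54/1366 = 0.0034979306.
Sum = 0.022800788.
SE = √(0.022800788) = 0.15100.

0.15100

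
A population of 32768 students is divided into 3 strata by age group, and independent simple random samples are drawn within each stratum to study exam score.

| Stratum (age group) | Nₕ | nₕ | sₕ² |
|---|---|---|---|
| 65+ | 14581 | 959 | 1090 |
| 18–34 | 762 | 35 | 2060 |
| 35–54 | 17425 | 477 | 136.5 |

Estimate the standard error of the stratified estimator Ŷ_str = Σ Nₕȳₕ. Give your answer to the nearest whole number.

Var(Ŷ_str) = Σₕ Nₕ²(1 − fₕ)sₕ²/nₕ.
65+: 14581²·(1 − 959/14581)·1090/959 = 2.2575432 × 10^8.
18–34: 762²·(1 − 35/762)·2060/35 = 3.2605327 × 10^7.
35–54: 17425²·(1 − 477/17425)·136.5/477 = 8.4509497 × 10^7.
Sum = 3.4286914 × 10^8.
SE = √(3.4286914 × 10^8) = 18517.

18517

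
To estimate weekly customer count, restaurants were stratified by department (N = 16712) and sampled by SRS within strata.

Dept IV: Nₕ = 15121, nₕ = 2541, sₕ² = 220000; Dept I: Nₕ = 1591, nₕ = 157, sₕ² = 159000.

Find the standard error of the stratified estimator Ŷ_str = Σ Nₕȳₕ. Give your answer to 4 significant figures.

137000

Var(Ŷ_str) = Σₕ Nₕ²(1 − fₕ)sₕ²/nₕ.
Dept IV: 15121²·(1 − 2541/15121)·220000/2541 = 1.6469453 × 10^10.
Dept I: 1591²·(1 − 157/1591)·159000/157 = 2.3105576 × 10^9.
Sum = 1.8780011 × 10^10.
SE = √(1.8780011 × 10^10) = 137000.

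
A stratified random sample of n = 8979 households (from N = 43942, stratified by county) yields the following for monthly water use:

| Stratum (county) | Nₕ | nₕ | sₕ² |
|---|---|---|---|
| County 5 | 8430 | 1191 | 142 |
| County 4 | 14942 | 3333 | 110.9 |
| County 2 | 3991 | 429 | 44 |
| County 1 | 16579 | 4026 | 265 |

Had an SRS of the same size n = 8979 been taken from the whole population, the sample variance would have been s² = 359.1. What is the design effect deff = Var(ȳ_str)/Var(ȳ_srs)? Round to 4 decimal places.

0.4590

Var(ȳ_str) = Σ Wₕ²(1−fₕ)sₕ²/nₕ with Wₕ = Nₕ/43942:
  County 5: (8430/43942)²·(1−1191/8430)·142/1191 = 0.0037681059
  County 4: (14942/43942)²·(1−3333/14942)·110.9/3333 = 0.0029890979
  County 2: (3991/43942)²·(1−429/3991)·44/429 = 7.5511203 × 10^-4
  County 1: (16579/43942)²·(1−4026/16579)·265/4026 = 0.0070944433
  → Var(ȳ_str) = 0.014606759.
Var(ȳ_srs) = (1 − 8979/43942)·359.1/8979 = 0.031821182.
deff = 0.014606759 / 0.031821182 = 0.4590.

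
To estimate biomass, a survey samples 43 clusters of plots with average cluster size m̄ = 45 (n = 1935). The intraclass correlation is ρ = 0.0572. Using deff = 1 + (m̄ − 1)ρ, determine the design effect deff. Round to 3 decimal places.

deff = 1 + (45 − 1)·0.0572 = 1 + 2.5168 = 3.5168.

3.517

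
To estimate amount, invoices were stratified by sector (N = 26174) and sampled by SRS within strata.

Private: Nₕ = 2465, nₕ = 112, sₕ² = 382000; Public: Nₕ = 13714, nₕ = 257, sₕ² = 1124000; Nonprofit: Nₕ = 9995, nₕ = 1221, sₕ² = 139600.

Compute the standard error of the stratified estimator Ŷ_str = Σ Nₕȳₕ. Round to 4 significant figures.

Var(Ŷ_str) = Σₕ Nₕ²(1 − fₕ)sₕ²/nₕ.
Private: 2465²·(1 − 112/2465)·382000/112 = 1.9782637 × 10^10.
Public: 13714²·(1 − 257/13714)·1124000/257 = 8.0713389 × 10^11.
Nonprofit: 9995²·(1 − 1221/9995)·139600/1221 = 1.0026519 × 10^10.
Sum = 8.3694305 × 10^11.
SE = √(8.3694305 × 10^11) = 914800.

914800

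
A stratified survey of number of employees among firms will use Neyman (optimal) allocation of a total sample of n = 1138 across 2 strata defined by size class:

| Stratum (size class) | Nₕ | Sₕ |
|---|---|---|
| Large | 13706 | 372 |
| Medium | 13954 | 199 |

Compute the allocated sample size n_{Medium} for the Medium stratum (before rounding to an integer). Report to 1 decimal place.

Neyman allocation: nₕ = n·NₕSₕ / Σⱼ NⱼSⱼ.
Σ NⱼSⱼ = 13706·372 + 13954·199 = 7.875478 × 10^6.
n_{Medium} = 1138·13954·199 / (7.875478 × 10^6) = 401.3.

401.3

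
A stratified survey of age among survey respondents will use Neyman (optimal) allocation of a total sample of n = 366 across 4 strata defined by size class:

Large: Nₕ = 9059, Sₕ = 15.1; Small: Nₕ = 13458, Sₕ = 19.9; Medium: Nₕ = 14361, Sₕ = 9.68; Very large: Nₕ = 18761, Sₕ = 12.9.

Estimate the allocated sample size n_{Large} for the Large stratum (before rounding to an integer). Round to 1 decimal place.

Neyman allocation: nₕ = n·NₕSₕ / Σⱼ NⱼSⱼ.
Σ NⱼSⱼ = 9059·15.1 + 13458·19.9 + 14361·9.68 + 18761·12.9 = 785636.48.
n_{Large} = 366·9059·15.1 / 785636.48 = 63.7.

63.7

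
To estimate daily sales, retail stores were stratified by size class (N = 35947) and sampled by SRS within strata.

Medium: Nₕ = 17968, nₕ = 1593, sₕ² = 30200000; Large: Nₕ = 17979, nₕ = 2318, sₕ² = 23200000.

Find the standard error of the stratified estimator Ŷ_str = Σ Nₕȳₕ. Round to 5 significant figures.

Var(Ŷ_str) = Σₕ Nₕ²(1 − fₕ)sₕ²/nₕ.
Medium: 17968²·(1 − 1593/17968)·30200000/1593 = 5.5779191 × 10^12.
Large: 17979²·(1 − 2318/17979)·23200000/2318 = 2.8181206 × 10^12.
Sum = 8.3960397 × 10^12.
SE = √(8.3960397 × 10^12) = 2.8976 × 10^6.

2.8976 × 10^6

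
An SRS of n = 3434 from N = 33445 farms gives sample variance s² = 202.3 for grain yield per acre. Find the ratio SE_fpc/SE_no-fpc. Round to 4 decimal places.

0.9473

f = n/N = 3434/33445 = 0.10267604.
SE_no-fpc = √(s²/n) = 0.24271566; SE_fpc = √((1−f)s²/n) = 0.22991771.
Ratio = √(1−f) = 0.94727185.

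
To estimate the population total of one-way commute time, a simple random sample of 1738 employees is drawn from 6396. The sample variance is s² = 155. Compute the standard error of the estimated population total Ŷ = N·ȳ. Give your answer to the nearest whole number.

Var(Ŷ) = N²·Var(ȳ) = N²·(1 − n/N)·s²/n.
f = 1738/6396 = 0.27173233; Var(ȳ) = 0.72826767·155/1738 = 0.064949073.
Var(Ŷ) = 6396² · 0.064949073 = 2.6569897 × 10^6.
SE(Ŷ) = √(2.6569897 × 10^6) = 1630.

1630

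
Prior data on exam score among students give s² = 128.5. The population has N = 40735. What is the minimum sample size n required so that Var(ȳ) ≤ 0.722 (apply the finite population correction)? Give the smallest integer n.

178

Without fpc, n₀ = s²/D = 128.5/0.722 = 177.9778.
With fpc, (1 − n/N)·s²/n ≤ D requires n ≥ n₀/(1 + n₀/N) = 177.9778/(1 + 177.9778/40735) = 177.2036.
Rounding up, n = 178.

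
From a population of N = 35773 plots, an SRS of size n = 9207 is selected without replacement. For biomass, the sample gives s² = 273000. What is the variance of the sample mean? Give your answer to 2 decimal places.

Under SRS without replacement, Var(ȳ) = (1 − f)·s²/n with f = n/N = 9207/35773 = 0.25737288.
Var(ȳ) = (1 − 0.25737288)·273000/9207 = 0.74262712·29.651352 = 22.019898.

22.02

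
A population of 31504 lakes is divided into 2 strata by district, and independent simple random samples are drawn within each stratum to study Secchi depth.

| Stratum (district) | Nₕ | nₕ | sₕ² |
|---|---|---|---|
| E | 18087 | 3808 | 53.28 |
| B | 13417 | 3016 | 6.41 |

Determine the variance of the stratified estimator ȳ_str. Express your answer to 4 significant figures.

0.003940

Var(ȳ_str) = Σₕ Wₕ²(1 − fₕ)sₕ²/nₕ with Wₕ = Nₕ/N, N = 31504.
E: Wₕ = 0.57411757; term = 0.57411757²·(1 − 0.21053796)·53.28/3808 = 0.0036408284.
B: Wₕ = 0.42588243; term = 0.42588243²·(1 − 0.22478945)·6.41/3016 = 2.9883111 × 10^-4.
Sum = 0.0039396595.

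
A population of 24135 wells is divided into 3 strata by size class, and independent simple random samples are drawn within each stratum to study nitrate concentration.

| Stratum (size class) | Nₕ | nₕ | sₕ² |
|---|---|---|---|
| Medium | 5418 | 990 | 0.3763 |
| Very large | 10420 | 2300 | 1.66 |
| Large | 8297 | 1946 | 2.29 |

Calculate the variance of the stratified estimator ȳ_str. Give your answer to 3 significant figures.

Var(ȳ_str) = Σₕ Wₕ²(1 − fₕ)sₕ²/nₕ with Wₕ = Nₕ/N, N = 24135.
Medium: Wₕ = 0.22448726; term = 0.22448726²·(1 − 0.18272425)·0.3763/990 = 1.5654926 × 10^-5.
Very large: Wₕ = 0.43173814; term = 0.43173814²·(1 − 0.22072937)·1.66/2300 = 1.0483575 × 10^-4.
Large: Wₕ = 0.34377460; term = 0.34377460²·(1 − 0.23454261)·2.29/1946 = 1.0645382 × 10^-4.
Sum = 2.269445 × 10^-4.

2.27 × 10^-4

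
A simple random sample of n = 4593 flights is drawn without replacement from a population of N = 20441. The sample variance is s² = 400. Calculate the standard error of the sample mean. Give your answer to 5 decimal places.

0.25985

Under SRS without replacement, Var(ȳ) = (1 − f)·s²/n with f = n/N = 4593/20441 = 0.22469546.
Var(ȳ) = (1 − 0.22469546)·400/4593 = 0.77530454·0.087089049 = 0.067520534.
SE(ȳ) = √(0.067520534) = 0.25985.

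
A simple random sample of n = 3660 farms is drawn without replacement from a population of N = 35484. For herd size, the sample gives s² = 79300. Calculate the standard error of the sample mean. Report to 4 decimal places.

Under SRS without replacement, Var(ȳ) = (1 − f)·s²/n with f = n/N = 3660/35484 = 0.10314508.
Var(ȳ) = (1 − 0.10314508)·79300/3660 = 0.89685492·21.666667 = 19.431857.
SE(ȳ) = √(19.431857) = 4.4082.

4.4082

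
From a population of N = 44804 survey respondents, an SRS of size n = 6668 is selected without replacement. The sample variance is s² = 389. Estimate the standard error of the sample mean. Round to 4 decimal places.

0.2228

Under SRS without replacement, Var(ȳ) = (1 − f)·s²/n with f = n/N = 6668/44804 = 0.14882600.
Var(ȳ) = (1 − 0.14882600)·389/6668 = 0.85117400·0.058338332 = 0.049656072.
SE(ȳ) = √(0.049656072) = 0.2228.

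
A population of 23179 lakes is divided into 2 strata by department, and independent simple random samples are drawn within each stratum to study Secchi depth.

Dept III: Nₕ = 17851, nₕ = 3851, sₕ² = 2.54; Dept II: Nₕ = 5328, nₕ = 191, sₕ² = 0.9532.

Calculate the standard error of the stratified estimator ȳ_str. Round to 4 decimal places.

0.0237

Var(ȳ_str) = Σₕ Wₕ²(1 − fₕ)sₕ²/nₕ with Wₕ = Nₕ/N, N = 23179.
Dept III: Wₕ = 0.77013676; term = 0.77013676²·(1 − 0.21573021)·2.54/3851 = 3.0680427 × 10^-4.
Dept II: Wₕ = 0.22986324; term = 0.22986324²·(1 − 0.03584835)·0.9532/191 = 2.5423484 × 10^-4.
Sum = 5.6103911 × 10^-4.
SE = √(5.6103911 × 10^-4) = 0.0237.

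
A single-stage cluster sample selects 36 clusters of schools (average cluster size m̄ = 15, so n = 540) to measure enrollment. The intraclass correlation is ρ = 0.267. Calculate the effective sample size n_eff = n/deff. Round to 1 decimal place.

deff = 1 + (15 − 1)·0.267 = 1 + 3.738 = 4.738.
n_eff = 540 / 4.738 = 114.0.

114.0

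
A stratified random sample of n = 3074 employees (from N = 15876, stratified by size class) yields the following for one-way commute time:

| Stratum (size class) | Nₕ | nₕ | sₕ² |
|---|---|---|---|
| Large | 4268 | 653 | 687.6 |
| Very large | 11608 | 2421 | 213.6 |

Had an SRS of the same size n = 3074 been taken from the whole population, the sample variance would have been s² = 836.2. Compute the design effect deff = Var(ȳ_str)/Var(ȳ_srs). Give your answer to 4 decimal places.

0.4640

Var(ȳ_str) = Σ Wₕ²(1−fₕ)sₕ²/nₕ with Wₕ = Nₕ/15876:
  Large: (4268/15876)²·(1−653/4268)·687.6/653 = 0.064457465
  Very large: (11608/15876)²·(1−2421/11608)·213.6/2421 = 0.037329777
  → Var(ȳ_str) = 0.10178724.
Var(ȳ_srs) = (1 − 3074/15876)·836.2/3074 = 0.21935272.
deff = 0.10178724 / 0.21935272 = 0.4640.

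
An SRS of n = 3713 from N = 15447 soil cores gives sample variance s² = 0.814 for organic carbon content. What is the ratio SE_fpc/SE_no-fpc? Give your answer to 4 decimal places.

f = n/N = 3713/15447 = 0.24037030.
SE_no-fpc = √(s²/n) = 0.014806409; SE_fpc = √((1−f)s²/n) = 0.012904783.
Ratio = √(1−f) = 0.87156738.

0.8716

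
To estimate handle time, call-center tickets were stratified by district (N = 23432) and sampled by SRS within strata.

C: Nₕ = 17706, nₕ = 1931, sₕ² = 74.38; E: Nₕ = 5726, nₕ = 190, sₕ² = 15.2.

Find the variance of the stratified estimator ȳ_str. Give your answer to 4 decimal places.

0.0242

Var(ȳ_str) = Σₕ Wₕ²(1 − fₕ)sₕ²/nₕ with Wₕ = Nₕ/N, N = 23432.
C: Wₕ = 0.75563332; term = 0.75563332²·(1 − 0.10905908)·74.38/1931 = 0.019594988.
E: Wₕ = 0.24436668; term = 0.24436668²·(1 − 0.03318198)·15.2/190 = 0.0046186887.
Sum = 0.024213677.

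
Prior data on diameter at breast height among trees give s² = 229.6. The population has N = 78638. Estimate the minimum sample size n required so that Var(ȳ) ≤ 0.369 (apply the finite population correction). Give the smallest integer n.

618

Without fpc, n₀ = s²/D = 229.6/0.369 = 622.2222.
With fpc, (1 − n/N)·s²/n ≤ D requires n ≥ n₀/(1 + n₀/N) = 622.2222/(1 + 622.2222/78638) = 617.3375.
Rounding up, n = 618.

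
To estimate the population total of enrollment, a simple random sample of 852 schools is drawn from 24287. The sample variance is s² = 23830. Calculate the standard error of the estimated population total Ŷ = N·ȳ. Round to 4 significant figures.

126200

Var(Ŷ) = N²·Var(ȳ) = N²·(1 − n/N)·s²/n.
f = 852/24287 = 0.03508050; Var(ȳ) = 0.96491950·23830/852 = 26.9883.
Var(Ŷ) = 24287² · 26.9883 = 1.5919275 × 10^10.
SE(Ŷ) = √(1.5919275 × 10^10) = 126200.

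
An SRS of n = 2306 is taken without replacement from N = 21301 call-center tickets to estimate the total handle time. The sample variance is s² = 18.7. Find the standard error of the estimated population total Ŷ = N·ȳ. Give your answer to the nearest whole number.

Var(Ŷ) = N²·Var(ȳ) = N²·(1 − n/N)·s²/n.
f = 2306/21301 = 0.10825783; Var(ȳ) = 0.89174217·18.7/2306 = 0.0072313871.
Var(Ŷ) = 21301² · 0.0072313871 = 3.2811161 × 10^6.
SE(Ŷ) = √(3.2811161 × 10^6) = 1811.

1811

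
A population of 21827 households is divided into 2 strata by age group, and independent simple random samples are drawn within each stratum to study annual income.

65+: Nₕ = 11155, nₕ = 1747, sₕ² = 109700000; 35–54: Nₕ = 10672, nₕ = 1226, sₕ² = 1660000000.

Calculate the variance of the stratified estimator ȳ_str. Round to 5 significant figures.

Var(ȳ_str) = Σₕ Wₕ²(1 − fₕ)sₕ²/nₕ with Wₕ = Nₕ/N, N = 21827.
65+: Wₕ = 0.51106428; term = 0.51106428²·(1 − 0.15661139)·109700000/1747 = 13832.24.
35–54: Wₕ = 0.48893572; term = 0.48893572²·(1 − 0.11488006)·1660000000/1226 = 286499.11.
Sum = 300331.35.

300330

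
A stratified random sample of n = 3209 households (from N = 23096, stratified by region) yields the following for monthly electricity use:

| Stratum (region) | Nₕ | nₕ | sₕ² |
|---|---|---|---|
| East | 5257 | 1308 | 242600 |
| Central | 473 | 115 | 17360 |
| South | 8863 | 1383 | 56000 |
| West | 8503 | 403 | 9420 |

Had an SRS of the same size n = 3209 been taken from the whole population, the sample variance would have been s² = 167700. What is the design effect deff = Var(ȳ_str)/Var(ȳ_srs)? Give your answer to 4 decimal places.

0.3404

Var(ȳ_str) = Σ Wₕ²(1−fₕ)sₕ²/nₕ with Wₕ = Nₕ/23096:
  East: (5257/23096)²·(1−1308/5257)·242600/1308 = 7.2182949
  Central: (473/23096)²·(1−115/473)·17360/115 = 0.047920629
  South: (8863/23096)²·(1−1383/8863)·56000/1383 = 5.0323942
  West: (8503/23096)²·(1−403/8503)·9420/403 = 3.0180714
  → Var(ȳ_str) = 15.316681.
Var(ȳ_srs) = (1 − 3209/23096)·167700/3209 = 44.998273.
deff = 15.316681 / 44.998273 = 0.3404.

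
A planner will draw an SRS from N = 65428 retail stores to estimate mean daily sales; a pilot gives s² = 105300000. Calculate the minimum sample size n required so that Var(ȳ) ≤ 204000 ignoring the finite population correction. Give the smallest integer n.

Without fpc, n₀ = s²/D = 105300000/204000 = 516.1765.
Rounding up, n = 517.

517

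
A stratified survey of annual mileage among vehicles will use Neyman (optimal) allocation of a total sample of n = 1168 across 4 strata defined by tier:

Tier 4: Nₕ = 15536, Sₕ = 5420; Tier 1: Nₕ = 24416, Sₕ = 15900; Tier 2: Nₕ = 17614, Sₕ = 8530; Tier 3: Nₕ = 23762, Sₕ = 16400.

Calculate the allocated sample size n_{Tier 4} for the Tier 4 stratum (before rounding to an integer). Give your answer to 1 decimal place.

97.2

Neyman allocation: nₕ = n·NₕSₕ / Σⱼ NⱼSⱼ.
Σ NⱼSⱼ = 15536·5420 + 24416·15900 + 17614·8530 + 23762·16400 = 1.0123637 × 10^9.
n_{Tier 4} = 1168·15536·5420 / (1.0123637 × 10^9) = 97.2.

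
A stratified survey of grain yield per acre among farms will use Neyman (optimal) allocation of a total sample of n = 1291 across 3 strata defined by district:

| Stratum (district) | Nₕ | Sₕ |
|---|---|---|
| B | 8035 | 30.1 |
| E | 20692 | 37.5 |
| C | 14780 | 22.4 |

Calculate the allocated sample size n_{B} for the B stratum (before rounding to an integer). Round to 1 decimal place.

Neyman allocation: nₕ = n·NₕSₕ / Σⱼ NⱼSⱼ.
Σ NⱼSⱼ = 8035·30.1 + 20692·37.5 + 14780·22.4 = 1.3488755 × 10^6.
n_{B} = 1291·8035·30.1 / (1.3488755 × 10^6) = 231.5.

231.5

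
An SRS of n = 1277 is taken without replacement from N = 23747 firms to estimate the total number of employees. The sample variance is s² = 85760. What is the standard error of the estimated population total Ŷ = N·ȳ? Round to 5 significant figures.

189300

Var(Ŷ) = N²·Var(ȳ) = N²·(1 − n/N)·s²/n.
f = 1277/23747 = 0.05377521; Var(ȳ) = 0.94622479·85760/1277 = 63.545997.
Var(Ŷ) = 23747² · 63.545997 = 3.5834859 × 10^10.
SE(Ŷ) = √(3.5834859 × 10^10) = 189300.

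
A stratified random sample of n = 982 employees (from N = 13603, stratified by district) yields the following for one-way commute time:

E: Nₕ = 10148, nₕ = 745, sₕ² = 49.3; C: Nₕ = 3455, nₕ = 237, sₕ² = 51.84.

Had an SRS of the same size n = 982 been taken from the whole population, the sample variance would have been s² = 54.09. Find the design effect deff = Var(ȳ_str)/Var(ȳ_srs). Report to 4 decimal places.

0.9249

Var(ȳ_str) = Σ Wₕ²(1−fₕ)sₕ²/nₕ with Wₕ = Nₕ/13603:
  E: (10148/13603)²·(1−745/10148)·49.3/745 = 0.034124645
  C: (3455/13603)²·(1−237/3455)·51.84/237 = 0.013142602
  → Var(ȳ_str) = 0.047267247.
Var(ȳ_srs) = (1 − 982/13603)·54.09/982 = 0.051105138.
deff = 0.047267247 / 0.051105138 = 0.9249.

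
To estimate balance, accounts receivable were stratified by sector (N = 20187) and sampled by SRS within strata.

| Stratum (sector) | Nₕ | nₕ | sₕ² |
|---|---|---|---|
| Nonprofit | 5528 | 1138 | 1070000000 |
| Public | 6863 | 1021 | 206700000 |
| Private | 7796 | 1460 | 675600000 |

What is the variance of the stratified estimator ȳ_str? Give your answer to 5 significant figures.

132000

Var(ȳ_str) = Σₕ Wₕ²(1 − fₕ)sₕ²/nₕ with Wₕ = Nₕ/N, N = 20187.
Nonprofit: Wₕ = 0.27383960; term = 0.27383960²·(1 − 0.20586107)·1070000000/1138 = 55992.583.
Public: Wₕ = 0.33997127; term = 0.33997127²·(1 − 0.14876876)·206700000/1021 = 19918.045.
Private: Wₕ = 0.38618913; term = 0.38618913²·(1 − 0.18727553)·675600000/1460 = 56089.326.
Sum = 131999.95.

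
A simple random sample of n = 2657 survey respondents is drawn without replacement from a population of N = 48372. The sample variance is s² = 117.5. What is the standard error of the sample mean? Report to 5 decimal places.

0.20444

Under SRS without replacement, Var(ȳ) = (1 − f)·s²/n with f = n/N = 2657/48372 = 0.05492847.
Var(ȳ) = (1 − 0.05492847)·117.5/2657 = 0.94507153·0.044222808 = 0.041793716.
SE(ȳ) = √(0.041793716) = 0.20444.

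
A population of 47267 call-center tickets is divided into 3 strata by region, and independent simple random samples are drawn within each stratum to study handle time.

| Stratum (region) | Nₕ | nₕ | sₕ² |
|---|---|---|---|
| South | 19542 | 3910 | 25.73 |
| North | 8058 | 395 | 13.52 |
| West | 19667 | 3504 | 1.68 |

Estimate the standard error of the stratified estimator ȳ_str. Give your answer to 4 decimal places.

0.0437

Var(ȳ_str) = Σₕ Wₕ²(1 − fₕ)sₕ²/nₕ with Wₕ = Nₕ/N, N = 47267.
South: Wₕ = 0.41343855; term = 0.41343855²·(1 − 0.20008187)·25.73/3910 = 8.9976792 × 10^-4.
North: Wₕ = 0.17047835; term = 0.17047835²·(1 − 0.04901961)·13.52/395 = 9.4599667 × 10^-4.
West: Wₕ = 0.41608310; term = 0.41608310²·(1 − 0.17816647)·1.68/3504 = 6.8216463 × 10^-5.
Sum = 0.0019139811.
SE = √(0.0019139811) = 0.0437.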